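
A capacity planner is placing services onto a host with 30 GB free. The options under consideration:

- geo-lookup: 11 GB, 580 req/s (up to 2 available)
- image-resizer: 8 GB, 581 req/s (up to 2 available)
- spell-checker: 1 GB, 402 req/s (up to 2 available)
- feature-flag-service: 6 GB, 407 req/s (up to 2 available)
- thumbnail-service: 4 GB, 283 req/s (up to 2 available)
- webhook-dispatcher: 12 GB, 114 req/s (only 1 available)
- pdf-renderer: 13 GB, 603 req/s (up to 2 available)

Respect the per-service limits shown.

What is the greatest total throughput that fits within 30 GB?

By throughput per GB: spell-checker 402.00, image-resizer 72.62, thumbnail-service 70.75, feature-flag-service 67.83 lead.
Taking the top-ratio services first gives 2×image-resizer + 2×spell-checker + 2×thumbnail-service for 2532 (26 GB).
Replace 2×thumbnail-service with 2×feature-flag-service: the trade gains 248 net, giving 2780 at 30 GB.

2780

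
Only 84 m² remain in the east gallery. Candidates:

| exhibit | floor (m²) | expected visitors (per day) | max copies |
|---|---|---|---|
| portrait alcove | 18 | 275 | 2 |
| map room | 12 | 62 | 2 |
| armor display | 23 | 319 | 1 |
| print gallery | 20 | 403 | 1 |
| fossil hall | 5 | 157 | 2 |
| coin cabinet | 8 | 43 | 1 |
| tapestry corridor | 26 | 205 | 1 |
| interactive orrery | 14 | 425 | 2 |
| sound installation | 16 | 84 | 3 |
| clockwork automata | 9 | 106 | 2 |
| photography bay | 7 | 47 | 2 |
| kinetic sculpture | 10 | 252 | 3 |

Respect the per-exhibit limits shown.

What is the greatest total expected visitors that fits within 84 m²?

2166

Density check — fossil hall 31.40, interactive orrery 30.36, kinetic sculpture 25.20, print gallery 20.15 are the best per m².
Taking the top-ratio exhibits first gives 2×fossil hall + 2×interactive orrery + clockwork automata + photography bay + 3×kinetic sculpture for 2073 (84 m²).
Replace fossil hall and clockwork automata and photography bay with print gallery: the trade gains 93 net, giving 2166 at 83 m².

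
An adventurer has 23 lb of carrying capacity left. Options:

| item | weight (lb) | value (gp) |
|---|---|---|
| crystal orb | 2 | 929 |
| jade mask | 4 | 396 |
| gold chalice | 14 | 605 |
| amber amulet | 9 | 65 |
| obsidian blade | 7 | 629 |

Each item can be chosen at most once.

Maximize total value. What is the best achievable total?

Filling by ratio: crystal orb + jade mask + amber amulet + obsidian blade for 2019, with 1 lb left unused.
The 13 lb tied up in jade mask and amber amulet is better spent on gold chalice — total rises to 2163 (23 lb).

2163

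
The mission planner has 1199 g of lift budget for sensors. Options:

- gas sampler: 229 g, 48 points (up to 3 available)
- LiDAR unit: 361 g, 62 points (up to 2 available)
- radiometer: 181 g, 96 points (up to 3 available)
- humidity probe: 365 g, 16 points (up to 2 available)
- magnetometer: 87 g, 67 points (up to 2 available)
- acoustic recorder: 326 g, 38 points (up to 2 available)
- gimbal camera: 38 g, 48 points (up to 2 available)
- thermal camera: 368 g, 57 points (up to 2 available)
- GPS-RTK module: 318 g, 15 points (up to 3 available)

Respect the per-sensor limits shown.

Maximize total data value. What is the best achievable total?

580

Filling by ratio: gas sampler + 3×radiometer + 2×magnetometer + 2×gimbal camera for 566, with 177 g left unused.
Dropping gas sampler frees 229 g; slotting in LiDAR unit (361 g) lifts the total to 580 at 1154 g.
Every other selection either busts 1199 g or exceeds an availability limit or fails to beat 580.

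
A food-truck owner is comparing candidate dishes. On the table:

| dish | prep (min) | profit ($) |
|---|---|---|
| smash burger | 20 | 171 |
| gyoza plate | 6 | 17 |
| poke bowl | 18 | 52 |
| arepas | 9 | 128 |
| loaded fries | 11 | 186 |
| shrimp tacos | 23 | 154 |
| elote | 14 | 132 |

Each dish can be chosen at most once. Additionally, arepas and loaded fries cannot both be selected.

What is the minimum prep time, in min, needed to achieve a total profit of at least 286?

25

Need the lightest bundle worth ≥ 286.
Taking loaded fries + elote gives 318 (≥ 286) for 25 min.
Any bundle with less than 25 min falls short of 286.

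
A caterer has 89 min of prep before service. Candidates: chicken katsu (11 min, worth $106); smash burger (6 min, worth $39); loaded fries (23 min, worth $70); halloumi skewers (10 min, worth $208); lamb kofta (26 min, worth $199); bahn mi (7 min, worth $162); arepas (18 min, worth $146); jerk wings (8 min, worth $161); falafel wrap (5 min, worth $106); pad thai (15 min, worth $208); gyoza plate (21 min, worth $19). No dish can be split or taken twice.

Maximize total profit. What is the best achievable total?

Density check — bahn mi 23.14, falafel wrap 21.20, halloumi skewers 20.80 are the best per min.
The ratio heuristic lands on chicken katsu + smash burger + halloumi skewers + bahn mi + arepas + jerk wings + falafel wrap + pad thai (1136) but leaves 9 min idle.
Dropping chicken katsu and smash burger frees 17 min; slotting in lamb kofta (26 min) lifts the total to 1190 at 89 min.
No other feasible combination exceeds 1190.

1190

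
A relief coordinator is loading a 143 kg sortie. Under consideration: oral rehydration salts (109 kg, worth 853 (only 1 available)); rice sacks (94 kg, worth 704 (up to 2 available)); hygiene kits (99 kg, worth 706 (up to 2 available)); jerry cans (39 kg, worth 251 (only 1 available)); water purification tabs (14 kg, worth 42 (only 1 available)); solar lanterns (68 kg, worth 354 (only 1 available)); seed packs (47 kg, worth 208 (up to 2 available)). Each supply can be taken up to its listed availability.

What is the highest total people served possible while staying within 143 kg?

957

The ratio heuristic lands on oral rehydration salts + water purification tabs (895) but leaves 20 kg idle.
The 123 kg tied up in oral rehydration salts and water purification tabs is better spent on hygiene kits + jerry cans — total rises to 957 (138 kg).
No other feasible combination exceeds 957.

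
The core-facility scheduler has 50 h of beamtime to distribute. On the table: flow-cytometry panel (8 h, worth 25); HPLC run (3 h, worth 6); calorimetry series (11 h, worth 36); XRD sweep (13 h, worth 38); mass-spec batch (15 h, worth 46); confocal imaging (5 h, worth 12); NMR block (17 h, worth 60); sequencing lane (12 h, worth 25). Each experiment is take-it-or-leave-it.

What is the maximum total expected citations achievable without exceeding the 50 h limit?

159

Best packing: flow-cytometry panel + calorimetry series + XRD sweep + NMR block — 49 h, 159 total.
Next best is XRD sweep + mass-spec batch + confocal imaging + NMR block at 156 (50 h) — short by 3.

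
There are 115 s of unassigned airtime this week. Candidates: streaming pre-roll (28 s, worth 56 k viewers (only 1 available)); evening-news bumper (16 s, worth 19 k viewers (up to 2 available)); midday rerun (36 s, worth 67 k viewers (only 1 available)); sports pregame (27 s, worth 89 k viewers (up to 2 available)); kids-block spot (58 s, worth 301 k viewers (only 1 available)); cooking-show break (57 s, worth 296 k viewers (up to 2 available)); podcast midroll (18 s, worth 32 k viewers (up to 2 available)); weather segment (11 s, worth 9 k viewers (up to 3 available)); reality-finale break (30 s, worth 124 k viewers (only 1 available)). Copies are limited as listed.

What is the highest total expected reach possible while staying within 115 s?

597

Ranking by ratio (expected reach/s): cooking-show break 5.19, kids-block spot 5.19, reality-finale break 4.13.
Taking the top-ratio spots first gives 2×cooking-show break for 592 (114 s).
Replace cooking-show break with kids-block spot: the trade gains 5 net, giving 597 at 115 s.
No other feasible combination exceeds 597.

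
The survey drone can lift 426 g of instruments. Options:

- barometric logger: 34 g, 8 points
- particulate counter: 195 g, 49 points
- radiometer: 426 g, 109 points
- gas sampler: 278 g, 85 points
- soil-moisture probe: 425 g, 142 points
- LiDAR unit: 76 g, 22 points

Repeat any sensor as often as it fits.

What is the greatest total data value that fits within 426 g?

By data value per g: soil-moisture probe 0.33, gas sampler 0.31, LiDAR unit 0.29, radiometer 0.26 lead.
Soil-moisture probe uses 425 of the 426 g and totals 142.

142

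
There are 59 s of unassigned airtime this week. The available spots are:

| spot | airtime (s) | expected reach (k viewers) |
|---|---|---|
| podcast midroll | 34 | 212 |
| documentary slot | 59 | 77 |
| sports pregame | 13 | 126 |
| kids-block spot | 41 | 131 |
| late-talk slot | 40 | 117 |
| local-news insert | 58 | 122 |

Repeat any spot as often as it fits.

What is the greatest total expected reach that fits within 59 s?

Ranking by ratio (expected reach/s): sports pregame 9.69, podcast midroll 6.24, kids-block spot 3.20.
Taking 4×sports pregame: 52 s used, 504 in expected reach.

504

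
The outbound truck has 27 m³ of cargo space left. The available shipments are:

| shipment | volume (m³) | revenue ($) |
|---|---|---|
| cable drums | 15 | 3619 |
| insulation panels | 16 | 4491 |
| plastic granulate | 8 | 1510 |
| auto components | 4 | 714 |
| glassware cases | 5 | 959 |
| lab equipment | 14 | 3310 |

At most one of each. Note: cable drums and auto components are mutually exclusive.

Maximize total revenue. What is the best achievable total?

6164

Best packing: insulation panels + auto components + glassware cases — 25 m³, 6164 total.
Next best is insulation panels + plastic granulate at 6001 (24 m³) — short by 163.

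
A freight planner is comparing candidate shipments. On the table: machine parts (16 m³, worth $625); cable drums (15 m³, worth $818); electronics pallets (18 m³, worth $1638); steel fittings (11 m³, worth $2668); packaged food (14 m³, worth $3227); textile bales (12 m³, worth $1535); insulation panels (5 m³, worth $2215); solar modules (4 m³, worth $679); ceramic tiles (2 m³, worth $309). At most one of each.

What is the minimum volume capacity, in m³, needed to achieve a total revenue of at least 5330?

19

Minimise m³ subject to total revenue ≥ 5330.
packaged food + insulation panels: 5442 revenue at 19 m³.
Below 19 m³ the best achievable stays under 5330.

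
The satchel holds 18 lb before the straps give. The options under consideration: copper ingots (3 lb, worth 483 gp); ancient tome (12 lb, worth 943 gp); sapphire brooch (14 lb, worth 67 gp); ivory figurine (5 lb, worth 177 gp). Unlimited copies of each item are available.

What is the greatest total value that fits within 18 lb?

2898

The ratio ordering already packs tightly: 6×copper ingots, 18 lb, 2898.
Every other selection either busts 18 lb or fails to beat 2898.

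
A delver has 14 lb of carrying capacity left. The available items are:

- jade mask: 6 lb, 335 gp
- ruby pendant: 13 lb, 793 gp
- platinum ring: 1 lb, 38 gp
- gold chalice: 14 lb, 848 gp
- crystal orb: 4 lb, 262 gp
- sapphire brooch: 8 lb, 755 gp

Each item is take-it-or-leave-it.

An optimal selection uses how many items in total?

2

The maximum value within 14 lb is 1090.
One optimal bundle: jade mask + sapphire brooch (14 lb).
Any selection reaching 1090 contains exactly 2 items.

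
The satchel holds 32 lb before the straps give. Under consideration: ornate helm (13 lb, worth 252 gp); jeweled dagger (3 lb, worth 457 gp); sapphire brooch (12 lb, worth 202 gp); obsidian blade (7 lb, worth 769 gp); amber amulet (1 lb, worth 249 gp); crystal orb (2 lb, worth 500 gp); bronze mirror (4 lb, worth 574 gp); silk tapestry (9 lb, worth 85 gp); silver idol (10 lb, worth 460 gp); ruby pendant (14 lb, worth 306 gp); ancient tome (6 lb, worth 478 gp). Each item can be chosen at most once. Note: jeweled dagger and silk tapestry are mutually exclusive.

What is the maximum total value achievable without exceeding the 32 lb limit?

3238

Jeweled dagger + obsidian blade + crystal orb + bronze mirror + silver idol + ancient tome uses 32 of the 32 lb and totals 3238.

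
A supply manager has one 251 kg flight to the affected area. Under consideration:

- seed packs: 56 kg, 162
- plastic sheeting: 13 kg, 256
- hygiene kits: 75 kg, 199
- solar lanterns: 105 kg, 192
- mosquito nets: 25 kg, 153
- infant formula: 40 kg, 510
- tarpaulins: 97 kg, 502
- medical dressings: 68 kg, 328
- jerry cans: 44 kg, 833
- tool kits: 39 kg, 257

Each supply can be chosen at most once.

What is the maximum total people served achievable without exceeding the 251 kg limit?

Taking the top-ratio supplies first gives plastic sheeting + mosquito nets + infant formula + medical dressings + jerry cans + tool kits for 2337 (229 kg).
The 93 kg tied up in mosquito nets and medical dressings is better spent on tarpaulins — total rises to 2358 (233 kg).
No other feasible combination exceeds 2358.

2358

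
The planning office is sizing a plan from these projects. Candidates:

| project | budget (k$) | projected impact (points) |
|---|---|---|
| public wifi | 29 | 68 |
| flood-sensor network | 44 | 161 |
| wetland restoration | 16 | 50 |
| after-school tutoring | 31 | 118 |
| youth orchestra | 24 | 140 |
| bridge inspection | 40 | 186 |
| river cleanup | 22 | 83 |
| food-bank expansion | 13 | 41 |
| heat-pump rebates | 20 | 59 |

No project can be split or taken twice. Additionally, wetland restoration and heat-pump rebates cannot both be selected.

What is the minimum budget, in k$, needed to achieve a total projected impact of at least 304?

Need the lightest bundle worth ≥ 304.
youth orchestra + bridge inspection: 326 projected impact at 64 k$.
Below 64 k$ the best achievable stays under 304.

64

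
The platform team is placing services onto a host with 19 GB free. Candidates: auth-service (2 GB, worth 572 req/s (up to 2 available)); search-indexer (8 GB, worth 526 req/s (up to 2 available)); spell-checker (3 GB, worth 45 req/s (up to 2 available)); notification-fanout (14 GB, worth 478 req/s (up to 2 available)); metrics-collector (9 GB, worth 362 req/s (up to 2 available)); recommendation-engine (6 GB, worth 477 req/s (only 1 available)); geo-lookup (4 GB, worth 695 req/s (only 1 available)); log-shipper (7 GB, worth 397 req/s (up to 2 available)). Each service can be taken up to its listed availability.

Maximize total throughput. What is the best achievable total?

2410

Ranking by ratio (throughput/GB): auth-service 286.00, geo-lookup 173.75, recommendation-engine 79.50, search-indexer 65.75.
A density-first pass picks 2×auth-service + spell-checker + recommendation-engine + geo-lookup — 2361 at 17 GB.
Dropping recommendation-engine frees 6 GB; slotting in search-indexer (8 GB) lifts the total to 2410 at 19 GB.
Nothing else within 19 GB beats 2410.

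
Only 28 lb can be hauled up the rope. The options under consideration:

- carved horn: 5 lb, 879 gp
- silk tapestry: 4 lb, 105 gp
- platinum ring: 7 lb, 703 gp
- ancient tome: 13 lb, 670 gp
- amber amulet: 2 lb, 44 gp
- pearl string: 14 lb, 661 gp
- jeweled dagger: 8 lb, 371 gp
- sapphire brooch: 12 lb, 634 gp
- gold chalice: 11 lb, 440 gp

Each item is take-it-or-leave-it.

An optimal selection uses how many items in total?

Optimal total is 2321.
carved horn + silk tapestry + platinum ring + sapphire brooch hits 2321 at 28 lb.
Any selection reaching 2321 contains exactly 4 items.

4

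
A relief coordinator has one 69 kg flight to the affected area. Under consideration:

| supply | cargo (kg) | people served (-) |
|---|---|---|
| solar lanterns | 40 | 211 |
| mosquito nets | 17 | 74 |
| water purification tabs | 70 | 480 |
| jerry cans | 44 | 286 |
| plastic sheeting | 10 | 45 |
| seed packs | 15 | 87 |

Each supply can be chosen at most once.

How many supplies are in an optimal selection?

3

Best achievable people served is 418.
One optimal bundle: jerry cans + plastic sheeting + seed packs (69 kg).
All optima have 3 supplies.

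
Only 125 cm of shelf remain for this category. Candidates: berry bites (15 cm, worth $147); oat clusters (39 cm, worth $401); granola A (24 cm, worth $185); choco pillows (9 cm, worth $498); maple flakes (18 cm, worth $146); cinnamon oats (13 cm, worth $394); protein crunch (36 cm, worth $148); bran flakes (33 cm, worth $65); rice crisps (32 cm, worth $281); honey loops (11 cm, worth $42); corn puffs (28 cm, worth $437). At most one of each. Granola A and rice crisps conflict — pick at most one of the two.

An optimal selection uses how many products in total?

6

Optimal total is 2023.
For example berry bites + oat clusters + choco pillows + maple flakes + cinnamon oats + corn puffs achieves it, using 122 cm.
All optima have 6 products.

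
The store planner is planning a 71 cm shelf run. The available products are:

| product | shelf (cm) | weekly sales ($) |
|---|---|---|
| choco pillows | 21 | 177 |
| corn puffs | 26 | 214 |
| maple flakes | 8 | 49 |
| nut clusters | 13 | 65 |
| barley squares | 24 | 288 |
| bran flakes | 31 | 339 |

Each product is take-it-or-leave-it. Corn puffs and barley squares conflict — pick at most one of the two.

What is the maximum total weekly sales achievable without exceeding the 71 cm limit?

692

Ranking by ratio (weekly sales/cm): barley squares 12.00, bran flakes 10.94, choco pillows 8.43.
The ratio heuristic lands on maple flakes + barley squares + bran flakes (676) but leaves 8 cm idle.
The 8 cm tied up in maple flakes is better spent on nut clusters — total rises to 692 (68 cm).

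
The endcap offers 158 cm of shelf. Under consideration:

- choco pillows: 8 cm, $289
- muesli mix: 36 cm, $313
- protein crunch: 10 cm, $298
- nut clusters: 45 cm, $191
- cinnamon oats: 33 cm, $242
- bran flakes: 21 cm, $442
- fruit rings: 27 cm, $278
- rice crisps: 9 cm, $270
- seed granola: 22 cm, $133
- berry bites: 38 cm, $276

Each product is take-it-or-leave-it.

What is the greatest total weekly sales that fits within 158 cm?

Filling by ratio: choco pillows + muesli mix + protein crunch + cinnamon oats + bran flakes + fruit rings + rice crisps for 2132, with 14 cm left unused.
Dropping cinnamon oats frees 33 cm; slotting in berry bites (38 cm) lifts the total to 2166 at 149 cm.

2166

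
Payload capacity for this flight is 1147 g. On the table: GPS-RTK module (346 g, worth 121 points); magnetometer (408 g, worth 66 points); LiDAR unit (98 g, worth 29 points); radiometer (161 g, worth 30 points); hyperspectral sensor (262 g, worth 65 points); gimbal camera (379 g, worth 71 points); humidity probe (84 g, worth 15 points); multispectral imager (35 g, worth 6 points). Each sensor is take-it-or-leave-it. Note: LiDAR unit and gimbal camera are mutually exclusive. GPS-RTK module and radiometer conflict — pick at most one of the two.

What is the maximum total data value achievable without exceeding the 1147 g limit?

281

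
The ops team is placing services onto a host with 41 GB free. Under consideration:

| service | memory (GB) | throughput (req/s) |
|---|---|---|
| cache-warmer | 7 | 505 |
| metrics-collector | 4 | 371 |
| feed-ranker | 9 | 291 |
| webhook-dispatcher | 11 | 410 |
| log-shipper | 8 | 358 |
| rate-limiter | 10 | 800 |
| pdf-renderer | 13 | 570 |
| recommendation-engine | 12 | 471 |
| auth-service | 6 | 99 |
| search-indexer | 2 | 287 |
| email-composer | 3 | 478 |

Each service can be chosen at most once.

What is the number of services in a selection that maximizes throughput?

6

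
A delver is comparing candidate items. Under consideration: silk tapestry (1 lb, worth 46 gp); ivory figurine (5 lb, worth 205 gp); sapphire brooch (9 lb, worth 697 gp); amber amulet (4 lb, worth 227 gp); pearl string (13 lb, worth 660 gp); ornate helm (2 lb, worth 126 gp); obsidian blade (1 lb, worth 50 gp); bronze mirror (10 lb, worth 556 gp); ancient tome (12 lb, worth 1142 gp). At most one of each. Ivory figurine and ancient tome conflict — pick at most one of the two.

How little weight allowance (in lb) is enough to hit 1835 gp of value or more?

21

Look for the lowest-weight combination reaching 1835.
sapphire brooch + ancient tome reaches 1839 using 21 lb.
No combination under 21 lb hits 1835.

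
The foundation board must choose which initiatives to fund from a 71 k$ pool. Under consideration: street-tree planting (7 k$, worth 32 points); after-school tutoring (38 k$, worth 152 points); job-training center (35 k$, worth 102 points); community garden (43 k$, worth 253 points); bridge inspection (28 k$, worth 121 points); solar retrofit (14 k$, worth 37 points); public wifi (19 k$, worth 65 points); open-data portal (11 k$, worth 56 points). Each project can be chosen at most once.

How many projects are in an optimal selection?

2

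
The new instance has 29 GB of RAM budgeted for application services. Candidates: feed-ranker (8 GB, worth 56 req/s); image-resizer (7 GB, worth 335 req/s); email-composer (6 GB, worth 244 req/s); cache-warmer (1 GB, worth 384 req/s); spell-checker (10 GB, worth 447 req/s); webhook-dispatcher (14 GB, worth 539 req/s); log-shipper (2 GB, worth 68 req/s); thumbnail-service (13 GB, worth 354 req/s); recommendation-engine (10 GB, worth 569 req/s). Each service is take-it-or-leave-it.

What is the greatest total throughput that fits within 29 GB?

1735

Density check — cache-warmer 384.00, recommendation-engine 56.90, image-resizer 47.86, spell-checker 44.70 are the best per GB.
Best packing: image-resizer + cache-warmer + spell-checker + recommendation-engine — 28 GB, 1735 total.
The closest alternative, email-composer + cache-warmer + spell-checker + log-shipper + recommendation-engine, reaches only 1712.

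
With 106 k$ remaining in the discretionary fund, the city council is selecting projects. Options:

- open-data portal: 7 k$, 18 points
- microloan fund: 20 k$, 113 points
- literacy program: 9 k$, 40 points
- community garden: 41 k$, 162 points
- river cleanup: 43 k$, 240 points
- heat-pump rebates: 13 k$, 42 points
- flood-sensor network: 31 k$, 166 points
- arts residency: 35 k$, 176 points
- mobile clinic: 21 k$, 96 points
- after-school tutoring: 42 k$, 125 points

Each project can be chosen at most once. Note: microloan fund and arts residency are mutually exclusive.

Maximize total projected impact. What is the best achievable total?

559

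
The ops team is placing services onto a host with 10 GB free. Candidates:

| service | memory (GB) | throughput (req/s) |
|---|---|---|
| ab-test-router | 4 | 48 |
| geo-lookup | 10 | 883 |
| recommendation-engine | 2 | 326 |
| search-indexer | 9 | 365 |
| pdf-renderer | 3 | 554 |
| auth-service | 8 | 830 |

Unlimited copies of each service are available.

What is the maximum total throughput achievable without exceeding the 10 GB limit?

Taking the top-ratio services first gives 3×pdf-renderer for 1662 (9 GB).
Replace pdf-renderer with 2×recommendation-engine: the trade gains 98 net, giving 1760 at 10 GB.
Nothing else within 10 GB beats 1760.

1760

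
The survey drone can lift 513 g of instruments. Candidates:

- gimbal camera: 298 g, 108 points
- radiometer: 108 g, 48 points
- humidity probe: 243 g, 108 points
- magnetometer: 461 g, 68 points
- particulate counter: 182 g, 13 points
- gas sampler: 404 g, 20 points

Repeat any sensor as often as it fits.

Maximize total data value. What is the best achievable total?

216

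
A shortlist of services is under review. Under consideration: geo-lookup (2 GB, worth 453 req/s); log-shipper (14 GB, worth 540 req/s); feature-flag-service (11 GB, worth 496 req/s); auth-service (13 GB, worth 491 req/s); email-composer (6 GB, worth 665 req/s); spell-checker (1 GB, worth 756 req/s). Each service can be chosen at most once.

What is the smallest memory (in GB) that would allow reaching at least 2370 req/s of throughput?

Look for the lowest-memory combination reaching 2370.
geo-lookup + feature-flag-service + email-composer + spell-checker: 2370 throughput at 20 GB.
Any bundle with less than 20 GB falls short of 2370.

20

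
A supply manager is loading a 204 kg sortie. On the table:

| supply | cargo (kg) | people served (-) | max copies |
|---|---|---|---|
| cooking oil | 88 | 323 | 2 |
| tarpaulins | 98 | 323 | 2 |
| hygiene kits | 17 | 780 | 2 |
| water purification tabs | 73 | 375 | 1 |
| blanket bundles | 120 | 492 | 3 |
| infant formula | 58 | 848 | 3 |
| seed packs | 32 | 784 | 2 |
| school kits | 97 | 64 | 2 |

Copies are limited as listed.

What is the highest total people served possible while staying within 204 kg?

4044

Density check — hygiene kits 45.88, seed packs 24.50, infant formula 14.62 are the best per kg.
The ratio heuristic lands on 2×hygiene kits + infant formula + 2×seed packs (3976) but leaves 48 kg idle.
The 17 kg tied up in hygiene kits is better spent on infant formula — total rises to 4044 (197 kg).
Nothing else within 204 kg beats 4044.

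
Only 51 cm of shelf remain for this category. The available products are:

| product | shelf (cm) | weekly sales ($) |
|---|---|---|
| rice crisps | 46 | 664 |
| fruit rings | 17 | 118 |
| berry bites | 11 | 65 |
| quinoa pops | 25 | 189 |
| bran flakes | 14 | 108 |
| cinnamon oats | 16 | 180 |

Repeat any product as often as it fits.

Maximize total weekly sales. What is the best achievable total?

Taking rice crisps: 46 cm used, 664 in weekly sales.
The spare 5 cm is too small for any remaining product, and no exchange beats 664.

664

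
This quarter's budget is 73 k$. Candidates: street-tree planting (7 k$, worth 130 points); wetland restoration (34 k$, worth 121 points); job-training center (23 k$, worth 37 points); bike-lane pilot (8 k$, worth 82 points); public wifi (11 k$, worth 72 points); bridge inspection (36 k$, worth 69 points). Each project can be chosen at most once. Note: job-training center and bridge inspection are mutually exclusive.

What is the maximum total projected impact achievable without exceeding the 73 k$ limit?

Taking street-tree planting + wetland restoration + bike-lane pilot + public wifi: 60 k$ used, 405 in projected impact.

405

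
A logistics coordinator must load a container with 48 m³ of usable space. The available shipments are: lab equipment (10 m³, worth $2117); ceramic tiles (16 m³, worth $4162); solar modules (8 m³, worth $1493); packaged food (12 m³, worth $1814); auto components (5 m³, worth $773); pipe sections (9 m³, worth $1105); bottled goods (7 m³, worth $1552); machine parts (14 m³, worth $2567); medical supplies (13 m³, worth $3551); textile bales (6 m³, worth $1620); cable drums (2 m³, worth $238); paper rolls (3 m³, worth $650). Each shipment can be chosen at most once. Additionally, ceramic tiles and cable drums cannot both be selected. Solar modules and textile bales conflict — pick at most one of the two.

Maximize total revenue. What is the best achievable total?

12100

Lab equipment + ceramic tiles + medical supplies + textile bales + paper rolls uses 48 of the 48 m³ and totals 12100.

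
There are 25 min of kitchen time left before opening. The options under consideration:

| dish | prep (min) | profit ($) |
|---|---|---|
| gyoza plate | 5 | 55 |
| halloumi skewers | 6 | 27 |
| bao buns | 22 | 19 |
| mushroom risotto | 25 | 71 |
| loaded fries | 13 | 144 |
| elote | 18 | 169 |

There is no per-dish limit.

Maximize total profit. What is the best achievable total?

275

The ratio heuristic lands on 2×gyoza plate + loaded fries (254) but leaves 2 min idle.
The 13 min tied up in loaded fries is better spent on 3×gyoza plate — total rises to 275 (25 min).
That's the maximum — no swap from here does better than 275.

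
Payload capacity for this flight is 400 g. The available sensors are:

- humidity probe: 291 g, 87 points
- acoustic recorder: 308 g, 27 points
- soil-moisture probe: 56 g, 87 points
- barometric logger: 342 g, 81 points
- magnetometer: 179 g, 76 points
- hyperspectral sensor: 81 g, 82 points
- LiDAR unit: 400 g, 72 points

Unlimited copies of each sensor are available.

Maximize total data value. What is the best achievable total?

Density check — soil-moisture probe 1.55, hyperspectral sensor 1.01, magnetometer 0.42, humidity probe 0.30 are the best per g.
Taking 7×soil-moisture probe: 392 g used, 609 in data value.
Nothing else within 400 g beats 609.

609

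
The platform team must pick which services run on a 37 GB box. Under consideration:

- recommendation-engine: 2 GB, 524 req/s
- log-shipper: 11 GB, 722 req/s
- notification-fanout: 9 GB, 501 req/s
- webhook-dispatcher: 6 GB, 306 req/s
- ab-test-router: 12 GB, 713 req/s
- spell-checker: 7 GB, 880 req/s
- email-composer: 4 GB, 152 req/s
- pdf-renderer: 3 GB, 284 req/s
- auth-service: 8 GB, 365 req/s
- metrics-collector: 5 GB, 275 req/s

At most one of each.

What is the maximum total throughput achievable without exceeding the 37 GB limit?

Taking the top-ratio services first gives recommendation-engine + log-shipper + ab-test-router + spell-checker + pdf-renderer for 3123 (35 GB).
The 12 GB tied up in ab-test-router is better spent on notification-fanout + metrics-collector — total rises to 3186 (37 GB).
The closest alternative, recommendation-engine + log-shipper + ab-test-router + spell-checker + pdf-renderer, reaches only 3123.

3186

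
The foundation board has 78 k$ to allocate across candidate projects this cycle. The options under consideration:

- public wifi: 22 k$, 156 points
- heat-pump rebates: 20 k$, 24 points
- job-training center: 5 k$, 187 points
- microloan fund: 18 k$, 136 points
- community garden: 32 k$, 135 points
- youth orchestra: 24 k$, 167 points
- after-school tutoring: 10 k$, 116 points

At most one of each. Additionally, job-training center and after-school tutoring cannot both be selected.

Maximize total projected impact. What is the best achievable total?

By projected impact per k$: job-training center 37.40, after-school tutoring 11.60, microloan fund 7.56 lead.
Best packing: public wifi + job-training center + microloan fund + youth orchestra — 69 k$, 646 total.
The spare 9 k$ is too small for any remaining project, and no feasible exchange beats 646.

646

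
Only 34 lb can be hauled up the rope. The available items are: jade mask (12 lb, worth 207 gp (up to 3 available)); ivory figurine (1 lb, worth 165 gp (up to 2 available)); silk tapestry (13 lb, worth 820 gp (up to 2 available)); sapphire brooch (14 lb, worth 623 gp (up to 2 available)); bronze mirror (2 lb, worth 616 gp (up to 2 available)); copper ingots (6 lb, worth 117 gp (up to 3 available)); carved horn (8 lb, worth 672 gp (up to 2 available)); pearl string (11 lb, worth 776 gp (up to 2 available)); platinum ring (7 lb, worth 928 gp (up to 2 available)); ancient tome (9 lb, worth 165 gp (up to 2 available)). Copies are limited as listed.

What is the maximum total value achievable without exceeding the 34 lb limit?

Greedy by ratio would take 2×ivory figurine + 2×bronze mirror + copper ingots + carved horn + 2×platinum ring: 34 lb used, total 4207.
Dropping 2×ivory figurine and copper ingots frees 8 lb; slotting in carved horn (8 lb) lifts the total to 4432 at 34 lb.
Nothing else within 34 lb beats 4432.

4432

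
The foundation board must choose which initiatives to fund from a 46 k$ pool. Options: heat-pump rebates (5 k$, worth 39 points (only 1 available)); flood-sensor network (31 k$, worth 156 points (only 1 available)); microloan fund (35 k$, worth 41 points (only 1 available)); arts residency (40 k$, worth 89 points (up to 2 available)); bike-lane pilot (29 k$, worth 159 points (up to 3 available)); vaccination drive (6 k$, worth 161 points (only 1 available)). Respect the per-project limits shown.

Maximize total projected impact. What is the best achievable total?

Ranking by ratio (projected impact/k$): vaccination drive 26.83, heat-pump rebates 7.80, bike-lane pilot 5.48.
Best packing: heat-pump rebates + bike-lane pilot + vaccination drive — 40 k$, 359 total.
That's the maximum — no swap from here does better than 359.

359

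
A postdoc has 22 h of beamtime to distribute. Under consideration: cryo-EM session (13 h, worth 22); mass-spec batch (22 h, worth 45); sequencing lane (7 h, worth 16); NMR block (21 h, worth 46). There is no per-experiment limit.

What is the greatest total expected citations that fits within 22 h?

3×sequencing lane uses 21 of the 22 h and totals 48.
No other feasible combination exceeds 48.

48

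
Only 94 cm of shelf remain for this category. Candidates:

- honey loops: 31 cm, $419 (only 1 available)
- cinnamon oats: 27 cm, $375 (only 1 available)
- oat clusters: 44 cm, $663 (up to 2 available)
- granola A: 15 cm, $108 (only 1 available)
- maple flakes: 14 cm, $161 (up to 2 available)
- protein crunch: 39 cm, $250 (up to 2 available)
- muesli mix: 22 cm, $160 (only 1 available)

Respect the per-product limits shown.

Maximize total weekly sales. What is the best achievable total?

1326

Taking 2×oat clusters: 88 cm used, 1326 in weekly sales.
The spare 6 cm is too small for any remaining product, and no exchange beats 1326.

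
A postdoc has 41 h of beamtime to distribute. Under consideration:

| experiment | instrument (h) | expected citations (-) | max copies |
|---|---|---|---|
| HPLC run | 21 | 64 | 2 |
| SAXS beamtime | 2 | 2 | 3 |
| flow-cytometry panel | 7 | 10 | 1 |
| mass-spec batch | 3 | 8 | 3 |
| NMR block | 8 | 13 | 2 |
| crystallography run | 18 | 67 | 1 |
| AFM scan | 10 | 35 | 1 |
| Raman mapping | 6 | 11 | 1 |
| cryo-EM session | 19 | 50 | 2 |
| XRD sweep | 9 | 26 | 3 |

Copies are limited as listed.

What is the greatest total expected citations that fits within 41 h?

136

The ratio ordering already packs tightly: mass-spec batch + crystallography run + AFM scan + XRD sweep, 40 h, 136.
Every other selection either busts 41 h or exceeds an availability limit or fails to beat 136.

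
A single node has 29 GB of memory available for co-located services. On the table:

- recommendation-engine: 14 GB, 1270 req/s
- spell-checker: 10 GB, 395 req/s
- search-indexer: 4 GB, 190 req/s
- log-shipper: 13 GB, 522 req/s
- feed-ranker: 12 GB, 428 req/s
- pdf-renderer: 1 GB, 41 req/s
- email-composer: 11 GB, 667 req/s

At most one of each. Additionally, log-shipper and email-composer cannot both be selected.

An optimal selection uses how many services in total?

3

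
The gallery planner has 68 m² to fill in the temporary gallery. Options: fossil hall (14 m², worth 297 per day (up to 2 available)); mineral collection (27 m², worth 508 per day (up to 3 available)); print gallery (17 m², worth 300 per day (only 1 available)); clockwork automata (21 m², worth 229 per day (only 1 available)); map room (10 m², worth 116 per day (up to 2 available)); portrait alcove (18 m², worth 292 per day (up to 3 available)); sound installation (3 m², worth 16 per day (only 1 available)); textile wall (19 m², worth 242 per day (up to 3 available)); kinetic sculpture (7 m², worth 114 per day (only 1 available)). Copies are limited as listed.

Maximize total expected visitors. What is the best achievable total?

A density-first pass picks 2×fossil hall + mineral collection + sound installation + kinetic sculpture — 1232 at 65 m².
Dropping fossil hall and sound installation and kinetic sculpture frees 24 m²; slotting in mineral collection (27 m²) lifts the total to 1313 at 68 m².

1313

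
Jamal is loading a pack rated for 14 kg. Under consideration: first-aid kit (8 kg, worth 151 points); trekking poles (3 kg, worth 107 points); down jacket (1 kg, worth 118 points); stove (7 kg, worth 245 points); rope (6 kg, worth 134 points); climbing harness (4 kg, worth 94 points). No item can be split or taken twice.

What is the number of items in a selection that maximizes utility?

Best achievable utility is 497.
One optimal bundle: down jacket + stove + rope (14 kg).
Any selection reaching 497 contains exactly 3 items.

3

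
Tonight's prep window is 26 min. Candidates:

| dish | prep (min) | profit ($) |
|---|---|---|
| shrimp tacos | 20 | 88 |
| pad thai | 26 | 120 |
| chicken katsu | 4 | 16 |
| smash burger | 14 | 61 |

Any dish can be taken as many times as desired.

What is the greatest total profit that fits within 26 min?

120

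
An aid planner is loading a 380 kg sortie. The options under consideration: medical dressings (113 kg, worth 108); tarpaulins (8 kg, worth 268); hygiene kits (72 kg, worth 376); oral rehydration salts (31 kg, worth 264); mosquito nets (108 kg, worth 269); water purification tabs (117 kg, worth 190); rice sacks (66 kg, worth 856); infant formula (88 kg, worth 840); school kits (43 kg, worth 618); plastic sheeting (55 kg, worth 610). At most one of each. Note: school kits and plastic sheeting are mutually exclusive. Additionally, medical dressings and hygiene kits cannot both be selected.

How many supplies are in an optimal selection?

6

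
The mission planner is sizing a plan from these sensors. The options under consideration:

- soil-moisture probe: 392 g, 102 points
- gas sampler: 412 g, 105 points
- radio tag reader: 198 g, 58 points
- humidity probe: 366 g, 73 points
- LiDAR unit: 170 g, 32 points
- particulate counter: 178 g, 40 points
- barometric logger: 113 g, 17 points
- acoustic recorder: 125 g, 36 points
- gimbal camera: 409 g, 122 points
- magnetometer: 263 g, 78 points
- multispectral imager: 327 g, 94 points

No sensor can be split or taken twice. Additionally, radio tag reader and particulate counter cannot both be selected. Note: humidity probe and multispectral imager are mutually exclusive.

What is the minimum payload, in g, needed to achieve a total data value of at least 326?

1124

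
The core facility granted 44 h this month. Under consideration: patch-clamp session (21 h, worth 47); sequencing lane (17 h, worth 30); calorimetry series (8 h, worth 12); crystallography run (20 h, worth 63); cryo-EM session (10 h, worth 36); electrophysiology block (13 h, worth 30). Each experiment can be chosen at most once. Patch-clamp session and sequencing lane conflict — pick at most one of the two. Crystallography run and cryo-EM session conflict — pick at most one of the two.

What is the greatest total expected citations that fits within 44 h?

113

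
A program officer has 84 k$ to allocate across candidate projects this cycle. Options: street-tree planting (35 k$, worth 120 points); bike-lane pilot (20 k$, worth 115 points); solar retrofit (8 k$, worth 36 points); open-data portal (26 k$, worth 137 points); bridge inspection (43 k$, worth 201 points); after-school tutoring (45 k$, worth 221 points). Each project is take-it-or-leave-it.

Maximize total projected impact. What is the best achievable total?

Density check — bike-lane pilot 5.75, open-data portal 5.27, after-school tutoring 4.91 are the best per k$.
Filling by ratio: bike-lane pilot + solar retrofit + open-data portal for 288, with 30 k$ left unused.
Replace bike-lane pilot with after-school tutoring: the trade gains 106 net, giving 394 at 79 k$.

394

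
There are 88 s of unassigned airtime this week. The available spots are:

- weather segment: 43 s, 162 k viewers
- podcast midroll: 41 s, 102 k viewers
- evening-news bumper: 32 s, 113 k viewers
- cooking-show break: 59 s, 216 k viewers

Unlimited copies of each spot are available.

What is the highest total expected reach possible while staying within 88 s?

By expected reach per s: weather segment 3.77, cooking-show break 3.66, evening-news bumper 3.53 lead.
2×weather segment uses 86 of the 88 s and totals 324.

324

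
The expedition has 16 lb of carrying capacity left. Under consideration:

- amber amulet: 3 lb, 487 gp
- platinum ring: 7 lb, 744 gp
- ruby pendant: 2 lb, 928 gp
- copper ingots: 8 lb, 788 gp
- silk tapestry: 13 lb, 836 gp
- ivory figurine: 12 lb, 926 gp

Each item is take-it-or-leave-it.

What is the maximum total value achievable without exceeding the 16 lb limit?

The ratio heuristic lands on amber amulet + platinum ring + ruby pendant (2159) but leaves 4 lb idle.
Dropping platinum ring frees 7 lb; slotting in copper ingots (8 lb) lifts the total to 2203 at 13 lb.
The closest alternative, amber amulet + platinum ring + ruby pendant, reaches only 2159.

2203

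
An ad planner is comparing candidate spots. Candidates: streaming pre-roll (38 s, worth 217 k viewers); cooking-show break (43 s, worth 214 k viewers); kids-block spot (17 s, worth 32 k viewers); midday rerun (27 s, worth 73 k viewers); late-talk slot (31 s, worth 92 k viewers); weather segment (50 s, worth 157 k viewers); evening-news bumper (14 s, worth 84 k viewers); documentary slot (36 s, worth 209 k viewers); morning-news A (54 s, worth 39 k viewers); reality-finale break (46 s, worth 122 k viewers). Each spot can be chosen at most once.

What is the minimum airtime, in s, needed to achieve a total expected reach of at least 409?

Look for the lowest-airtime combination reaching 409.
streaming pre-roll + documentary slot: 426 expected reach at 74 s.
No combination under 74 s hits 409.

74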